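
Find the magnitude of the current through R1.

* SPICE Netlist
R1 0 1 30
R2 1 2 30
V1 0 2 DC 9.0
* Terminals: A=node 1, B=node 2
Nodal analysis, taking node 2 as the 0 V reference.
Source V1 fixes V_0 = 9 V.
KCL at each unknown node (sum of currents leaving = 0; resistances in Ω):
  Node 1: (V_1 - 9)/30 + (V_1 - 0)/30 = 0
Collecting terms: 0.06667 × V_1 = 0.3  =>  V_1 = 4.5 V
I_R1 = (V_0 - V_1)/R1 = (9 - 4.5)/30 = 0.15 A
|I_R1| = 0.15 A

Final answer: |I_R1| = 0.15 A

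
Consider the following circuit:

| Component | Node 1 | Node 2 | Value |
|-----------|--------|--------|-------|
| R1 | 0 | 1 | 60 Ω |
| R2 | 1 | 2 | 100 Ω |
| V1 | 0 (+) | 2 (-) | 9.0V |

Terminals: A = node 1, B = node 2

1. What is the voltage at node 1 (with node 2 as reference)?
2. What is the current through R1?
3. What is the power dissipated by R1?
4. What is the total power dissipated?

Nodal analysis, taking node 2 as the 0 V reference.
Source V1 fixes V_0 = 9 V.
KCL at each unknown node (sum of currents leaving = 0; resistances in Ω):
  Node 1: (V_1 - 9)/60 + (V_1 - 0)/100 = 0
Collecting terms: 0.02667 × V_1 = 0.15  =>  V_1 = 5.625 V
Part 1:
  Read off the nodal solution: V_1 = 5.625 V
Part 2:
  I_R1 = (V_0 - V_1)/R1 = (9 - 5.625)/60 = 0.05625 A
  Magnitude: I_R1 = 0.05625 A
Part 3:
  I_R1 = (V_0 - V_1)/R1 = (9 - 5.625)/60 = 0.05625 A
  P_R1 = I_R1² × R1 = (0.05625)² × 60 = 0.1898 W
Part 4:
  Power in each resistor, P = (ΔV)²/R:
    P_R1 = (9 - 5.625)²/60 = 0.1898 W
    P_R2 = (5.625 - 0)²/100 = 0.3164 W
  P_total = P_R1 + P_R2 = 0.5062 W

Final answers:
1. V_1 = 5.625 V
2. I_R1 = 0.05625 A
3. P_R1 = 0.1898 W
4. P_total = 0.5062 W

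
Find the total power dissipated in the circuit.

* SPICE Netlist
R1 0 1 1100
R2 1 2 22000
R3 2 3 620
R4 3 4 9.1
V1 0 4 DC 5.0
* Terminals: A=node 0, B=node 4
Nodal analysis, taking node 4 as the 0 V reference.
Source V1 fixes V_0 = 5 V.
KCL at each unknown node (sum of currents leaving = 0; resistances in Ω):
  Node 1: (V_1 - 5)/1100 + (V_1 - V_2)/22000 = 0
  Node 2: (V_2 - V_1)/22000 + (V_2 - V_3)/620 = 0
  Node 3: (V_3 - V_2)/620 + (V_3 - 0)/9.1 = 0
Collecting terms (coefficients in siemens):
  0.0009545·V_1 - 0.00004545·V_2 = 0.004545
  0.001658·V_2 - 0.00004545·V_1 - 0.001613·V_3 = 0
  0.1115·V_3 - 0.001613·V_2 = 0
Solving these 3 simultaneous equations (Gaussian elimination) gives:
  V_1 = 4.768 V, V_2 = 0.1326 V, V_3 = 0.001917 V
Power in each resistor, P = (ΔV)²/R:
  P_R1 = (5 - 4.768)²/1100 = 0.00004884 W
  P_R2 = (4.768 - 0.1326)²/22000 = 0.0009768 W
  P_R3 = (0.1326 - 0.001917)²/620 = 0.00002753 W
  P_R4 = (0.001917 - 0)²/9.1 = 0.000000404 W
P_total = P_R1 + P_R2 + P_R3 + P_R4 = 0.001054 W

Final answer: 0.001054 W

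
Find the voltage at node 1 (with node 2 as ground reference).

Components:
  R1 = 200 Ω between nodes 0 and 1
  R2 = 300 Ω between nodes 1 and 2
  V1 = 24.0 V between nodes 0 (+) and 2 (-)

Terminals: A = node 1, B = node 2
Nodal analysis, taking node 2 as the 0 V reference.
Source V1 fixes V_0 = 24 V.
KCL at each unknown node (sum of currents leaving = 0; resistances in Ω):
  Node 1: (V_1 - 24)/200 + (V_1 - 0)/300 = 0
Collecting terms: 0.008333 × V_1 = 0.12  =>  V_1 = 14.4 V
The requested potential is V_1 = 14.4 V.

Final answer: V_1 = 14.4 V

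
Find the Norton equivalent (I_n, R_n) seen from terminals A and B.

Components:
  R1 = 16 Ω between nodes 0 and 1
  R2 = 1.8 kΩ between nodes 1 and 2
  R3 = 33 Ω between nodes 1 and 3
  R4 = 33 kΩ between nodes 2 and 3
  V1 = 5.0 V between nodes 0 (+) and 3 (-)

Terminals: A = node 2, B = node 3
Find the Thévenin equivalent first; then I_n = V_th/R_th and R_n = R_th.
Step 1 — V_th is the open-circuit voltage V_A - V_B (nothing connected across the terminals).
Nodal analysis, taking node 3 as the 0 V reference.
Source V1 fixes V_0 = 5 V.
KCL at each unknown node (sum of currents leaving = 0; resistances in Ω):
  Node 1: (V_1 - 5)/16 + (V_1 - V_2)/1800 + (V_1 - 0)/33 = 0
  Node 2: (V_2 - V_1)/1800 + (V_2 - 0)/33000 = 0
Collecting terms (coefficients in siemens):
  0.09336·V_1 - 0.0005556·V_2 = 0.3125
  0.0005859·V_2 - 0.0005556·V_1 = 0
Determinant D = (0.09336)(0.0005859) - (-0.0005556)(-0.0005556) = 0.00005439
V_1 = [(0.3125)(0.0005859) - (-0.0005556)(0)]/D = 3.366 V
V_2 = [(0.09336)(0) - (0.3125)(-0.0005556)]/D = 3.192 V
V_th = V_2 - V_3 = 3.192 - 0 = 3.192 V
Step 2 — R_th: zero the source — replace V1 by a short circuit (node 3 merges into node 0) — and find the resistance seen between A (node 2) and B (node 0).
Reduce the network between node 2 (A) and node 0 (B) by series/parallel combination:
  Rp1 = R1 ‖ R3 (parallel, both between nodes 0 and 1) = 1/(1/16 + 1/33) = 10.78 Ω
  Rs1 = R2 + Rp1 (series, joined only at node 1) = 1800 + 10.78 = 1811 Ω
  Rp2 = R4 ‖ Rs1 (parallel, both between nodes 0 and 2) = 1/(1/33000 + 1/1811) = 1717 Ω
R_th = 1.717 kΩ
I_n = V_th/R_th = 3.192/1717 = 0.00186 A, and R_n = R_th = 1.717 kΩ

Final answer: I_n = 0.00186 A, R_n = 1.717 kΩ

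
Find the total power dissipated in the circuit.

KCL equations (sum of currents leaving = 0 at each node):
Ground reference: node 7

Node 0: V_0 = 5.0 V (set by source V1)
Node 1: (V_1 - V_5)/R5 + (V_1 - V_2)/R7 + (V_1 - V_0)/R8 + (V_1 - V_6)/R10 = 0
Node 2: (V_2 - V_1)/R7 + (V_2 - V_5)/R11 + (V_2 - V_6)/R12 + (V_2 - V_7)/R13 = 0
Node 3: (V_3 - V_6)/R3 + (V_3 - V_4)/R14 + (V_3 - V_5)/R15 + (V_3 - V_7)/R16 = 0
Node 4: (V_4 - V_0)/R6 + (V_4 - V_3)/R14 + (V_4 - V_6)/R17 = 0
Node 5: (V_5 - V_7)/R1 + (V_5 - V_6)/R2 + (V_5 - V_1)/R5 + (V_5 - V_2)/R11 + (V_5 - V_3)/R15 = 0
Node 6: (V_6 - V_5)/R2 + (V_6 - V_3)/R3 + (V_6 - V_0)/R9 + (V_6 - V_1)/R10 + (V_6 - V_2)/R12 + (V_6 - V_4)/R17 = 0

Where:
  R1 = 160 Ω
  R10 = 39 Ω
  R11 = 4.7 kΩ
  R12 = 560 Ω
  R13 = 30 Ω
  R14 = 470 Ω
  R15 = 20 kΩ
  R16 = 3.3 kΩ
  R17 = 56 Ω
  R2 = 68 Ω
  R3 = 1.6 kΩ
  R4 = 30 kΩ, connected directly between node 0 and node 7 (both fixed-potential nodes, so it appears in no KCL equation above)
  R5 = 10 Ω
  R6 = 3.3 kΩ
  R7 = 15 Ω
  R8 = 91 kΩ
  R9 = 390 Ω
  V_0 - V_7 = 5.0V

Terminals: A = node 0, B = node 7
Nodal analysis, taking node 7 as the 0 V reference.
Source V1 fixes V_0 = 5 V.
KCL at each unknown node (sum of currents leaving = 0; resistances in Ω):
  Node 1: (V_1 - V_5)/10 + (V_1 - V_2)/15 + (V_1 - 5)/91000 + (V_1 - V_6)/39 = 0
  Node 2: (V_2 - V_1)/15 + (V_2 - V_5)/4700 + (V_2 - V_6)/560 + (V_2 - 0)/30 = 0
  Node 3: (V_3 - V_6)/1600 + (V_3 - V_4)/470 + (V_3 - V_5)/20000 + (V_3 - 0)/3300 = 0
  Node 4: (V_4 - 5)/3300 + (V_4 - V_3)/470 + (V_4 - V_6)/56 = 0
  Node 5: (V_5 - 0)/160 + (V_5 - V_6)/68 + (V_5 - V_1)/10 + (V_5 - V_2)/4700 + (V_5 - V_3)/20000 = 0
  Node 6: (V_6 - V_5)/68 + (V_6 - V_3)/1600 + (V_6 - 5)/390 + (V_6 - V_1)/39 + (V_6 - V_2)/560 + (V_6 - V_4)/56 = 0
Collecting terms (coefficients in siemens):
  0.1923·V_1 - 0.06667·V_2 - 0.1·V_5 - 0.02564·V_6 = 0.00005495
  0.102·V_2 - 0.06667·V_1 - 0.0002128·V_5 - 0.001786·V_6 = 0
  0.003106·V_3 - 0.002128·V_4 - 0.00005·V_5 - 0.000625·V_6 = 0
  0.02029·V_4 - 0.002128·V_3 - 0.01786·V_6 = 0.001515
  0.1212·V_5 - 0.1·V_1 - 0.0002128·V_2 - 0.00005·V_3 - 0.01471·V_6 = 0
  0.06318·V_6 - 0.02564·V_1 - 0.001786·V_2 - 0.000625·V_3 - 0.01786·V_4 - 0.01471·V_5 = 0.01282
Solving these 6 simultaneous equations (Gaussian elimination) gives:
  V_1 = 0.4149 V, V_2 = 0.2844 V, V_3 = 0.67 V, V_4 = 0.762 V
  V_5 = 0.4281 V, V_6 = 0.701 V
Power in each resistor, P = (ΔV)²/R:
  P_R1 = (0.4281 - 0)²/160 = 0.001146 W
  P_R2 = (0.4281 - 0.701)²/68 = 0.001095 W
  P_R3 = (0.67 - 0.701)²/1600 = 0.0000006018 W
  P_R4 = (5 - 0)²/30000 = 0.0008333 W
  P_R5 = (0.4149 - 0.4281)²/10 = 0.00001739 W
  P_R6 = (5 - 0.762)²/3300 = 0.005443 W
  P_R7 = (0.4149 - 0.2844)²/15 = 0.001136 W
  P_R8 = (5 - 0.4149)²/91000 = 0.000231 W
  P_R9 = (5 - 0.701)²/390 = 0.04739 W
  P_R10 = (0.4149 - 0.701)²/39 = 0.002098 W
  P_R11 = (0.2844 - 0.4281)²/4700 = 0.000004397 W
  P_R12 = (0.2844 - 0.701)²/560 = 0.00031 W
  P_R13 = (0.2844 - 0)²/30 = 0.002696 W
  P_R14 = (0.67 - 0.762)²/470 = 0.000018 W
  P_R15 = (0.67 - 0.4281)²/20000 = 0.000002925 W
  P_R16 = (0.67 - 0)²/3300 = 0.000136 W
  P_R17 = (0.762 - 0.701)²/56 = 0.00006635 W
P_total = P_R1 + P_R2 + P_R3 + P_R4 + P_R5 + P_R6 + P_R7 + P_R8 + P_R9 + P_R10 + P_R11 + P_R12 + P_R13 + P_R14 + P_R15 + P_R16 + P_R17 = 0.06262 W

Final answer: 0.06262 W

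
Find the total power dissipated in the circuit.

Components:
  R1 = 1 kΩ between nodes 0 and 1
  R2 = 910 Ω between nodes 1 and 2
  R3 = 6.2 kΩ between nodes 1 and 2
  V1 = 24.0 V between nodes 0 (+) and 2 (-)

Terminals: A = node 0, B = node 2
Nodal analysis, taking node 2 as the 0 V reference.
Source V1 fixes V_0 = 24 V.
KCL at each unknown node (sum of currents leaving = 0; resistances in Ω):
  Node 1: (V_1 - 24)/1000 + (V_1 - 0)/910 + (V_1 - 0)/6200 = 0
Collecting terms: 0.00226 × V_1 = 0.024  =>  V_1 = 10.62 V
Power in each resistor, P = (ΔV)²/R:
  P_R1 = (24 - 10.62)²/1000 = 0.1791 W
  P_R2 = (10.62 - 0)²/910 = 0.1239 W
  P_R3 = (10.62 - 0)²/6200 = 0.01819 W
P_total = P_R1 + P_R2 + P_R3 = 0.3212 W

Final answer: 0.3212 W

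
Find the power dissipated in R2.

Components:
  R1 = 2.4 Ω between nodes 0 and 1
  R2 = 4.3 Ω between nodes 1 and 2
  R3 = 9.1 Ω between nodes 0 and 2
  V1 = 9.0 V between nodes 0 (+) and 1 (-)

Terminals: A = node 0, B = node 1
Nodal analysis, taking node 1 as the 0 V reference.
Source V1 fixes V_0 = 9 V.
KCL at each unknown node (sum of currents leaving = 0; resistances in Ω):
  Node 2: (V_2 - 0)/4.3 + (V_2 - 9)/9.1 = 0
Collecting terms: 0.3424 × V_2 = 0.989  =>  V_2 = 2.888 V
I_R2 = (V_1 - V_2)/R2 = (0 - 2.888)/4.3 = -0.6716 A
P_R2 = I_R2² × R2 = (-0.6716)² × 4.3 = 1.94 W

Final answer: 1.94 W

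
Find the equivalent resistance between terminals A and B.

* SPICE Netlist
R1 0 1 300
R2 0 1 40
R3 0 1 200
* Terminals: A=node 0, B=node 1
Reduce the network between node 0 (A) and node 1 (B) by series/parallel combination:
  Rp1 = R1 ‖ R2 ‖ R3 (parallel, all between nodes 0 and 1) = 1/(1/300 + 1/40 + 1/200) = 30 Ω
R_eq = 30 Ω

Final answer: 30 Ω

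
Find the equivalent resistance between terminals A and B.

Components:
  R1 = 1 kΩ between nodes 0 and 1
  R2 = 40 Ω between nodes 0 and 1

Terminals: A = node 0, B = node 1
Reduce the network between node 0 (A) and node 1 (B) by series/parallel combination:
  Rp1 = R1 ‖ R2 (parallel, both between nodes 0 and 1) = 1/(1/1000 + 1/40) = 38.46 Ω
R_eq = 38.46 Ω

Final answer: 38.46 Ω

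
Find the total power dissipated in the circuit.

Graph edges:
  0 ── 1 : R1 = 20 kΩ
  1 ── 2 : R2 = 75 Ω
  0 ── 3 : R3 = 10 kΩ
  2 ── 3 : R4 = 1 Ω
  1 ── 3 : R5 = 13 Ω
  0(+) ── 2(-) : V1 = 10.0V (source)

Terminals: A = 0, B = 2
Nodal analysis, taking node 2 as the 0 V reference.
Source V1 fixes V_0 = 10 V.
KCL at each unknown node (sum of currents leaving = 0; resistances in Ω):
  Node 1: (V_1 - 10)/20000 + (V_1 - 0)/75 + (V_1 - V_3)/13 = 0
  Node 3: (V_3 - 10)/10000 + (V_3 - 0)/1 + (V_3 - V_1)/13 = 0
Collecting terms (coefficients in siemens):
  0.09031·V_1 - 0.07692·V_3 = 0.0005
  1.077·V_3 - 0.07692·V_1 = 0.001
Determinant D = (0.09031)(1.077) - (-0.07692)(-0.07692) = 0.09134
V_1 = [(0.0005)(1.077) - (-0.07692)(0.001)]/D = 0.006737 V
V_3 = [(0.09031)(0.001) - (0.0005)(-0.07692)]/D = 0.00141 V
Power in each resistor, P = (ΔV)²/R:
  P_R1 = (10 - 0.006737)²/20000 = 0.004993 W
  P_R2 = (0.006737 - 0)²/75 = 0.0000006052 W
  P_R3 = (10 - 0.00141)²/10000 = 0.009997 W
  P_R4 = (0 - 0.00141)²/1 = 0.000001987 W
  P_R5 = (0.006737 - 0.00141)²/13 = 0.000002183 W
P_total = P_R1 + P_R2 + P_R3 + P_R4 + P_R5 = 0.015 W

Final answer: 0.015 W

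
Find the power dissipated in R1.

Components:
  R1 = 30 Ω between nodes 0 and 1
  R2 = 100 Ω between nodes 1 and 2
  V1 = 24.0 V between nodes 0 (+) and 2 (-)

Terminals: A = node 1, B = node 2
Nodal analysis, taking node 2 as the 0 V reference.
Source V1 fixes V_0 = 24 V.
KCL at each unknown node (sum of currents leaving = 0; resistances in Ω):
  Node 1: (V_1 - 24)/30 + (V_1 - 0)/100 = 0
Collecting terms: 0.04333 × V_1 = 0.8  =>  V_1 = 18.46 V
I_R1 = (V_0 - V_1)/R1 = (24 - 18.46)/30 = 0.1846 A
P_R1 = I_R1² × R1 = (0.1846)² × 30 = 1.022 W

Final answer: 1.022 W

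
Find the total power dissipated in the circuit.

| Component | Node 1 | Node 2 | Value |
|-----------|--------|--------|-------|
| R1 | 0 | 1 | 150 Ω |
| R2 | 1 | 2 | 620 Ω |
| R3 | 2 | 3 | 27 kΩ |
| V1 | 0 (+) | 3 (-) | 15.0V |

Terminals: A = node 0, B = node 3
Nodal analysis, taking node 3 as the 0 V reference.
Source V1 fixes V_0 = 15 V.
KCL at each unknown node (sum of currents leaving = 0; resistances in Ω):
  Node 1: (V_1 - 15)/150 + (V_1 - V_2)/620 = 0
  Node 2: (V_2 - V_1)/620 + (V_2 - 0)/27000 = 0
Collecting terms (coefficients in siemens):
  0.00828·V_1 - 0.001613·V_2 = 0.1
  0.00165·V_2 - 0.001613·V_1 = 0
Determinant D = (0.00828)(0.00165) - (-0.001613)(-0.001613) = 0.00001106
V_1 = [(0.1)(0.00165) - (-0.001613)(0)]/D = 14.92 V
V_2 = [(0.00828)(0) - (0.1)(-0.001613)]/D = 14.58 V
Power in each resistor, P = (ΔV)²/R:
  P_R1 = (15 - 14.92)²/150 = 0.00004376 W
  P_R2 = (14.92 - 14.58)²/620 = 0.0001809 W
  P_R3 = (14.58 - 0)²/27000 = 0.007878 W
P_total = P_R1 + P_R2 + P_R3 = 0.008102 W

Final answer: 0.008102 W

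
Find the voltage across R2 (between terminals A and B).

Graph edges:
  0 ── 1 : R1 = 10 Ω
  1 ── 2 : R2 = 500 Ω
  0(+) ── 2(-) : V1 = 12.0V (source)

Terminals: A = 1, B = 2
R1 and R2 are in series across V1 (node 0 → node 1 → node 2), and the output A–B is taken across R2, so this is a voltage divider.
Series current: I = V1/(R1 + R2) = 12/(10 + 500) = 12/510 = 0.02353 A
V_R2 = I × R2 = V1 × R2/(R1 + R2) = 12 × 500/510 = 11.76 V

Final answer: 11.76 V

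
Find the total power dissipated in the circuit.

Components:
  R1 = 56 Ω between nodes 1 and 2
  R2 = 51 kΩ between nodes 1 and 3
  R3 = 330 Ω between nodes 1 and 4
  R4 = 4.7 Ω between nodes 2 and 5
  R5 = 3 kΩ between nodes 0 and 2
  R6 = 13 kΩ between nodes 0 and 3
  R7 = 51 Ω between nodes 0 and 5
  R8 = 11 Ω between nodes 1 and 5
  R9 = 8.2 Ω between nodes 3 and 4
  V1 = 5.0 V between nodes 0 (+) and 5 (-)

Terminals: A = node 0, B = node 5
Nodal analysis, taking node 5 as the 0 V reference.
Source V1 fixes V_0 = 5 V.
KCL at each unknown node (sum of currents leaving = 0; resistances in Ω):
  Node 1: (V_1 - V_2)/56 + (V_1 - V_3)/51000 + (V_1 - V_4)/330 + (V_1 - 0)/11 = 0
  Node 2: (V_2 - V_1)/56 + (V_2 - 0)/4.7 + (V_2 - 5)/3000 = 0
  Node 3: (V_3 - V_1)/51000 + (V_3 - 5)/13000 + (V_3 - V_4)/8.2 = 0
  Node 4: (V_4 - V_1)/330 + (V_4 - V_3)/8.2 = 0
Collecting terms (coefficients in siemens):
  0.1118·V_1 - 0.01786·V_2 - 0.00001961·V_3 - 0.00303·V_4 = 0
  0.231·V_2 - 0.01786·V_1 = 0.001667
  0.122·V_3 - 0.00001961·V_1 - 0.122·V_4 = 0.0003846
  0.125·V_4 - 0.00303·V_1 - 0.122·V_3 = 0
Solving these 4 simultaneous equations (Gaussian elimination) gives:
  V_1 = 0.004688 V, V_2 = 0.007579 V, V_3 = 0.1305 V, V_4 = 0.1275 V
Power in each resistor, P = (ΔV)²/R:
  P_R1 = (0.004688 - 0.007579)²/56 = 0.0000001492 W
  P_R2 = (0.004688 - 0.1305)²/51000 = 0.0000003105 W
  P_R3 = (0.004688 - 0.1275)²/330 = 0.00004569 W
  P_R4 = (0.007579 - 0)²/4.7 = 0.00001222 W
  P_R5 = (5 - 0.007579)²/3000 = 0.008308 W
  P_R6 = (5 - 0.1305)²/13000 = 0.001824 W
  P_R7 = (5 - 0)²/51 = 0.4902 W
  P_R8 = (0.004688 - 0)²/11 = 0.000001998 W
  P_R9 = (0.1305 - 0.1275)²/8.2 = 0.000001135 W
P_total = P_R1 + P_R2 + P_R3 + P_R4 + P_R5 + P_R6 + P_R7 + P_R8 + P_R9 = 0.5004 W

Final answer: 0.5004 W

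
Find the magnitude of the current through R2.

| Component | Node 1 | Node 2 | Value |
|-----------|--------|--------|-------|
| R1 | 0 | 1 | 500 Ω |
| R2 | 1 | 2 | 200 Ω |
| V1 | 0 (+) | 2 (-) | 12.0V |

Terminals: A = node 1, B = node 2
Nodal analysis, taking node 2 as the 0 V reference.
Source V1 fixes V_0 = 12 V.
KCL at each unknown node (sum of currents leaving = 0; resistances in Ω):
  Node 1: (V_1 - 12)/500 + (V_1 - 0)/200 = 0
Collecting terms: 0.007 × V_1 = 0.024  =>  V_1 = 3.429 V
I_R2 = (V_1 - V_2)/R2 = (3.429 - 0)/200 = 0.01714 A
|I_R2| = 0.01714 A

Final answer: |I_R2| = 0.01714 A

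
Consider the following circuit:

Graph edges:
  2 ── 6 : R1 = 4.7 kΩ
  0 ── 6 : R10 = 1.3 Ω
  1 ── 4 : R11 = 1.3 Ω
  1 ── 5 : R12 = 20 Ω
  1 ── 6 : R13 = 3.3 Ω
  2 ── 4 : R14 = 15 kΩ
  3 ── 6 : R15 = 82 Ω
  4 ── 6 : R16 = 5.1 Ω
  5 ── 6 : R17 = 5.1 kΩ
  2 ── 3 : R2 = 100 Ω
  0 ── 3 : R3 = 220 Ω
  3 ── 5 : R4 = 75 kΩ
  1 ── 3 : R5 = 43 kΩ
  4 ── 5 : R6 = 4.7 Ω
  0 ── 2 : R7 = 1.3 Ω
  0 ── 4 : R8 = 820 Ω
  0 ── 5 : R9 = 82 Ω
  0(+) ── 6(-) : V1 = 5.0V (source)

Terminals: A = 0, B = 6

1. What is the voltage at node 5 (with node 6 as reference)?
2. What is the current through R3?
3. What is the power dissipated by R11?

Nodal analysis, taking node 6 as the 0 V reference.
Source V1 fixes V_0 = 5 V.
KCL at each unknown node (sum of currents leaving = 0; resistances in Ω):
  Node 1: (V_1 - V_3)/43000 + (V_1 - V_4)/1.3 + (V_1 - V_5)/20 + (V_1 - 0)/3.3 = 0
  Node 2: (V_2 - 0)/4700 + (V_2 - V_3)/100 + (V_2 - 5)/1.3 + (V_2 - V_4)/15000 = 0
  Node 3: (V_3 - V_2)/100 + (V_3 - 5)/220 + (V_3 - V_5)/75000 + (V_3 - V_1)/43000 + (V_3 - 0)/82 = 0
  Node 4: (V_4 - V_5)/4.7 + (V_4 - 5)/820 + (V_4 - V_1)/1.3 + (V_4 - V_2)/15000 + (V_4 - 0)/5.1 = 0
  Node 5: (V_5 - V_3)/75000 + (V_5 - V_4)/4.7 + (V_5 - 5)/82 + (V_5 - V_1)/20 + (V_5 - 0)/5100 = 0
Collecting terms (coefficients in siemens):
  1.122·V_1 - 0.00002326·V_3 - 0.7692·V_4 - 0.05·V_5 = 0
  0.7795·V_2 - 0.01·V_3 - 0.00006667·V_4 = 3.846
  0.02678·V_3 - 0.00002326·V_1 - 0.01·V_2 - 0.00001333·V_5 = 0.02273
  1.179·V_4 - 0.7692·V_1 - 0.00006667·V_2 - 0.2128·V_5 = 0.006098
  0.2752·V_5 - 0.05·V_1 - 0.00001333·V_3 - 0.2128·V_4 = 0.06098
Solving these 5 simultaneous equations (Gaussian elimination) gives:
  V_1 = 0.1145 V, V_2 = 4.969 V, V_3 = 2.705 V, V_4 = 0.144 V
  V_5 = 0.3538 V
Part 1:
  Read off the nodal solution: V_5 = 0.3538 V
Part 2:
  I_R3 = (V_0 - V_3)/R3 = (5 - 2.705)/220 = 0.01043 A
  Magnitude: I_R3 = 0.01043 A
Part 3:
  I_R11 = (V_1 - V_4)/R11 = (0.1145 - 0.144)/1.3 = -0.02267 A
  P_R11 = I_R11² × R11 = (-0.02267)² × 1.3 = 0.0006681 W

Final answers:
1. V_5 = 0.3538 V
2. I_R3 = 0.01043 A
3. P_R11 = 0.0006681 W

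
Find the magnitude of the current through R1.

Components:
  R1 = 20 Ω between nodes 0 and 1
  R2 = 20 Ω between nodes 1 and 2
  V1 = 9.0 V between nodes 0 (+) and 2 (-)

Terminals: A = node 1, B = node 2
Nodal analysis, taking node 2 as the 0 V reference.
Source V1 fixes V_0 = 9 V.
KCL at each unknown node (sum of currents leaving = 0; resistances in Ω):
  Node 1: (V_1 - 9)/20 + (V_1 - 0)/20 = 0
Collecting terms: 0.1 × V_1 = 0.45  =>  V_1 = 4.5 V
I_R1 = (V_0 - V_1)/R1 = (9 - 4.5)/20 = 0.225 A
|I_R1| = 0.225 A

Final answer: |I_R1| = 0.225 A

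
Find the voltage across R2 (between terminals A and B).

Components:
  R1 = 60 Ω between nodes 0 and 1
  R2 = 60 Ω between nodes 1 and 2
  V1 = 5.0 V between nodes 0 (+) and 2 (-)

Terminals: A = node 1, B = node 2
R1 and R2 are in series across V1 (node 0 → node 1 → node 2), and the output A–B is taken across R2, so this is a voltage divider.
Series current: I = V1/(R1 + R2) = 5/(60 + 60) = 5/120 = 0.04167 A
V_R2 = I × R2 = V1 × R2/(R1 + R2) = 5 × 60/120 = 2.5 V

Final answer: 2.5 V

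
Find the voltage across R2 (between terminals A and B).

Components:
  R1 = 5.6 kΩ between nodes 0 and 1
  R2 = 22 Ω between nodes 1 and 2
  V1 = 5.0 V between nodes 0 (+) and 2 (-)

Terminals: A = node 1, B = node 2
R1 and R2 are in series across V1 (node 0 → node 1 → node 2), and the output A–B is taken across R2, so this is a voltage divider.
Series current: I = V1/(R1 + R2) = 5/(5600 + 22) = 5/5622 = 0.0008894 A
V_R2 = I × R2 = V1 × R2/(R1 + R2) = 5 × 22/5622 = 0.01957 V

Final answer: 0.01957 V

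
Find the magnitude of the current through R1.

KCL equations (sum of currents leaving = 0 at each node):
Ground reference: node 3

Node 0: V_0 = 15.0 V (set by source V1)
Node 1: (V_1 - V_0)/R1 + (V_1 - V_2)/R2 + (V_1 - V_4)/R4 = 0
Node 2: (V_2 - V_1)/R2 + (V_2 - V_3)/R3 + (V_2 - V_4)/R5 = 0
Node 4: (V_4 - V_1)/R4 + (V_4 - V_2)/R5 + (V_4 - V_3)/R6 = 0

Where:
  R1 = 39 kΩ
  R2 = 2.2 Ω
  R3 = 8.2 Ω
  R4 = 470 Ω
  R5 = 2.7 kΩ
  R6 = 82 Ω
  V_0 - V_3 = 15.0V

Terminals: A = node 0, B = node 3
Nodal analysis, taking node 3 as the 0 V reference.
Source V1 fixes V_0 = 15 V.
KCL at each unknown node (sum of currents leaving = 0; resistances in Ω):
  Node 1: (V_1 - 15)/39000 + (V_1 - V_2)/2.2 + (V_1 - V_4)/470 = 0
  Node 2: (V_2 - V_1)/2.2 + (V_2 - 0)/8.2 + (V_2 - V_4)/2700 = 0
  Node 4: (V_4 - V_1)/470 + (V_4 - V_2)/2700 + (V_4 - 0)/82 = 0
Collecting terms (coefficients in siemens):
  0.4567·V_1 - 0.4545·V_2 - 0.002128·V_4 = 0.0003846
  0.5769·V_2 - 0.4545·V_1 - 0.0003704·V_4 = 0
  0.01469·V_4 - 0.002128·V_1 - 0.0003704·V_2 = 0
Solving these 3 simultaneous equations (Gaussian elimination) gives:
  V_1 = 0.003919 V, V_2 = 0.003088 V, V_4 = 0.0006454 V
I_R1 = (V_0 - V_1)/R1 = (15 - 0.003919)/39000 = 0.0003845 A
|I_R1| = 0.0003845 A

Final answer: |I_R1| = 0.0003845 A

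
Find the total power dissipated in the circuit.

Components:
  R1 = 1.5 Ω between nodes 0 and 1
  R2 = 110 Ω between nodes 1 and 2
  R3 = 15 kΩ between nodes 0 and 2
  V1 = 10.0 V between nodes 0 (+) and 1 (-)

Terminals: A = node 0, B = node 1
Nodal analysis, taking node 1 as the 0 V reference.
Source V1 fixes V_0 = 10 V.
KCL at each unknown node (sum of currents leaving = 0; resistances in Ω):
  Node 2: (V_2 - 0)/110 + (V_2 - 10)/15000 = 0
Collecting terms: 0.009158 × V_2 = 0.0006667  =>  V_2 = 0.0728 V
Power in each resistor, P = (ΔV)²/R:
  P_R1 = (10 - 0)²/1.5 = 66.67 W
  P_R2 = (0 - 0.0728)²/110 = 0.00004818 W
  P_R3 = (10 - 0.0728)²/15000 = 0.00657 W
P_total = P_R1 + P_R2 + P_R3 = 66.67 W

Final answer: 66.67 W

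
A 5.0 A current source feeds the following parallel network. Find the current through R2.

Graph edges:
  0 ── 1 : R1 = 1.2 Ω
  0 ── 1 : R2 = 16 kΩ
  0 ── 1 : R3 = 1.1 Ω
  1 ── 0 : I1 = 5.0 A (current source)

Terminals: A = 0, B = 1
All resistors sit directly between nodes 0 and 1, so they are in parallel and share one voltage V; the full source current 5 A splits among them.
1/R_par = 1/1.2 + 1/16000 + 1/1.1 = 1.742 S  =>  R_par = 0.5739 Ω
V = I × R_par = 5 × 0.5739 = 2.869 V
I_R2 = V/R2 = 2.869/16000 = 0.0001793 A

Final answer: 0.0001793 A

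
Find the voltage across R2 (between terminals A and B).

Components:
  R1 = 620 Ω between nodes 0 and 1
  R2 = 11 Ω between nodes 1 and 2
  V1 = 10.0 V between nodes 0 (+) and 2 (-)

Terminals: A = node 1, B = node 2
R1 and R2 are in series across V1 (node 0 → node 1 → node 2), and the output A–B is taken across R2, so this is a voltage divider.
Series current: I = V1/(R1 + R2) = 10/(620 + 11) = 10/631 = 0.01585 A
V_R2 = I × R2 = V1 × R2/(R1 + R2) = 10 × 11/631 = 0.1743 V

Final answer: 0.1743 V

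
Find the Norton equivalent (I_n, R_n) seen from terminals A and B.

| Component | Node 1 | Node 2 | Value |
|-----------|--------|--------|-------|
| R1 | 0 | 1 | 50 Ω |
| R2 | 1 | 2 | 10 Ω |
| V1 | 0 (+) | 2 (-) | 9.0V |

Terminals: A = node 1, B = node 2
Find the Thévenin equivalent first; then I_n = V_th/R_th and R_n = R_th.
Step 1 — V_th is the open-circuit voltage V_A - V_B (nothing connected across the terminals).
Nodal analysis, taking node 2 as the 0 V reference.
Source V1 fixes V_0 = 9 V.
KCL at each unknown node (sum of currents leaving = 0; resistances in Ω):
  Node 1: (V_1 - 9)/50 + (V_1 - 0)/10 = 0
Collecting terms: 0.12 × V_1 = 0.18  =>  V_1 = 1.5 V
V_th = V_1 - V_2 = 1.5 - 0 = 1.5 V
Step 2 — R_th: zero the source — replace V1 by a short circuit (node 2 merges into node 0) — and find the resistance seen between A (node 1) and B (node 0).
Reduce the network between node 1 (A) and node 0 (B) by series/parallel combination:
  Rp1 = R1 ‖ R2 (parallel, both between nodes 0 and 1) = 1/(1/50 + 1/10) = 8.333 Ω
R_th = 8.333 Ω
I_n = V_th/R_th = 1.5/8.333 = 0.18 A, and R_n = R_th = 8.333 Ω

Final answer: I_n = 0.18 A, R_n = 8.333 Ω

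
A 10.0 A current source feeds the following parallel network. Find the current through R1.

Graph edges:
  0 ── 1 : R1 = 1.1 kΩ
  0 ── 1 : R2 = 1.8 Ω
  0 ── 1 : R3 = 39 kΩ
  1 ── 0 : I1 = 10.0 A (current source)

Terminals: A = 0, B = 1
All resistors sit directly between nodes 0 and 1, so they are in parallel and share one voltage V; the full source current 10 A splits among them.
1/R_par = 1/1100 + 1/1.8 + 1/39000 = 0.5565 S  =>  R_par = 1.797 Ω
V = I × R_par = 10 × 1.797 = 17.97 V
I_R1 = V/R1 = 17.97/1100 = 0.01634 A

Final answer: 0.01634 A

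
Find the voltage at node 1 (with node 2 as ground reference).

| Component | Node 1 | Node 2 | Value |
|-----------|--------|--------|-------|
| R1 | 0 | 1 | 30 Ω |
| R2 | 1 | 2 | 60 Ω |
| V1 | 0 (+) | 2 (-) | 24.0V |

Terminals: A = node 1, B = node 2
Nodal analysis, taking node 2 as the 0 V reference.
Source V1 fixes V_0 = 24 V.
KCL at each unknown node (sum of currents leaving = 0; resistances in Ω):
  Node 1: (V_1 - 24)/30 + (V_1 - 0)/60 = 0
Collecting terms: 0.05 × V_1 = 0.8  =>  V_1 = 16 V
The requested potential is V_1 = 16 V.

Final answer: V_1 = 16 V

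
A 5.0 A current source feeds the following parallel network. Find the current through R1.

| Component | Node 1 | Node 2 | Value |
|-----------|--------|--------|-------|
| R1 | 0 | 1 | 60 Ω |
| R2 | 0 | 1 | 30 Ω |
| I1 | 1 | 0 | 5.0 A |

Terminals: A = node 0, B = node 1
All resistors sit directly between nodes 0 and 1, so they are in parallel and share one voltage V; the full source current 5 A splits among them.
1/R_par = 1/60 + 1/30 = 0.05 S  =>  R_par = 20 Ω
V = I × R_par = 5 × 20 = 100 V
I_R1 = V/R1 = 100/60 = 1.667 A

Final answer: 1.667 A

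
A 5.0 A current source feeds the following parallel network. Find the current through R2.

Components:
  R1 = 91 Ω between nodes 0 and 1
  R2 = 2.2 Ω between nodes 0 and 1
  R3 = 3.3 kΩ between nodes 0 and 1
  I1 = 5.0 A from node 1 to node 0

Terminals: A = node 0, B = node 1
All resistors sit directly between nodes 0 and 1, so they are in parallel and share one voltage V; the full source current 5 A splits among them.
1/R_par = 1/91 + 1/2.2 + 1/3300 = 0.4658 S  =>  R_par = 2.147 Ω
V = I × R_par = 5 × 2.147 = 10.73 V
I_R2 = V/R2 = 10.73/2.2 = 4.879 A

Final answer: 4.879 A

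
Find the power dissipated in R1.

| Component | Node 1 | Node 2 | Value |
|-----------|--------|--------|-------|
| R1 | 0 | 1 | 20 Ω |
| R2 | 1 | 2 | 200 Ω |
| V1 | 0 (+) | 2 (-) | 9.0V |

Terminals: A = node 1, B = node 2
Nodal analysis, taking node 2 as the 0 V reference.
Source V1 fixes V_0 = 9 V.
KCL at each unknown node (sum of currents leaving = 0; resistances in Ω):
  Node 1: (V_1 - 9)/20 + (V_1 - 0)/200 = 0
Collecting terms: 0.055 × V_1 = 0.45  =>  V_1 = 8.182 V
I_R1 = (V_0 - V_1)/R1 = (9 - 8.182)/20 = 0.04091 A
P_R1 = I_R1² × R1 = (0.04091)² × 20 = 0.03347 W

Final answer: 0.03347 W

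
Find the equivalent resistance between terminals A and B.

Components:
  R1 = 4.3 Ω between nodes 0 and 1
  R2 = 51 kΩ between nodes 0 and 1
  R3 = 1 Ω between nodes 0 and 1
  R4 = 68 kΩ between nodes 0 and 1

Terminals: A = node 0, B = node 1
Reduce the network between node 0 (A) and node 1 (B) by series/parallel combination:
  Rp1 = R1 ‖ R2 ‖ R3 ‖ R4 (parallel, all between nodes 0 and 1) = 1/(1/4.3 + 1/51000 + 1/1 + 1/68000) = 0.8113 Ω
R_eq = 0.8113 Ω

Final answer: 0.8113 Ω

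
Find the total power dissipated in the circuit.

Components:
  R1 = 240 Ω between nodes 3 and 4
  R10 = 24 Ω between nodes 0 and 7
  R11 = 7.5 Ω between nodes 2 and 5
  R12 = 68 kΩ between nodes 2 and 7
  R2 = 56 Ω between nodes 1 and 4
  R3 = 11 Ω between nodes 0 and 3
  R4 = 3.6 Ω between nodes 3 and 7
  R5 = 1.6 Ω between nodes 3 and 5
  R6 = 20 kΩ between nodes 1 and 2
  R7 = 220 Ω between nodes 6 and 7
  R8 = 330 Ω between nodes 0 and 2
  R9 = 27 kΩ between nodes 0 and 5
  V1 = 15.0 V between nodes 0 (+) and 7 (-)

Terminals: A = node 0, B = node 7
Nodal analysis, taking node 7 as the 0 V reference.
Source V1 fixes V_0 = 15 V.
KCL at each unknown node (sum of currents leaving = 0; resistances in Ω):
  Node 1: (V_1 - V_4)/56 + (V_1 - V_2)/20000 = 0
  Node 2: (V_2 - V_1)/20000 + (V_2 - 15)/330 + (V_2 - V_5)/7.5 + (V_2 - 0)/68000 = 0
  Node 3: (V_3 - V_4)/240 + (V_3 - 15)/11 + (V_3 - 0)/3.6 + (V_3 - V_5)/1.6 = 0
  Node 4: (V_4 - V_3)/240 + (V_4 - V_1)/56 = 0
  Node 5: (V_5 - V_3)/1.6 + (V_5 - 15)/27000 + (V_5 - V_2)/7.5 = 0
  Node 6: (V_6 - 0)/220 = 0
Collecting terms (coefficients in siemens):
  0.01791·V_1 - 0.00005·V_2 - 0.01786·V_4 = 0
  0.1364·V_2 - 0.00005·V_1 - 0.1333·V_5 = 0.04545
  0.9979·V_3 - 0.004167·V_4 - 0.625·V_5 = 1.364
  0.02202·V_4 - 0.01786·V_1 - 0.004167·V_3 = 0
  0.7584·V_5 - 0.1333·V_2 - 0.625·V_3 = 0.0005556
  0.004545·V_6 = 0
Solving these 6 simultaneous equations (Gaussian elimination) gives:
  V_1 = 3.794 V, V_2 = 4.09 V, V_3 = 3.789 V, V_4 = 3.793 V
  V_5 = 3.843 V, V_6 = 0 V
Power in each resistor, P = (ΔV)²/R:
  P_R1 = (3.789 - 3.793)²/240 = 0.00000005273 W
  P_R2 = (3.794 - 3.793)²/56 = 0.0000000123 W
  P_R3 = (15 - 3.789)²/11 = 11.43 W
  P_R4 = (3.789 - 0)²/3.6 = 3.988 W
  P_R5 = (3.789 - 3.843)²/1.6 = 0.001785 W
  P_R6 = (3.794 - 4.09)²/20000 = 0.000004394 W
  P_R7 = (0 - 0)²/220 = 0 W
  P_R8 = (15 - 4.09)²/330 = 0.3607 W
  P_R9 = (15 - 3.843)²/27000 = 0.004611 W
  P_R10 = (15 - 0)²/24 = 9.375 W
  P_R11 = (4.09 - 3.843)²/7.5 = 0.00816 W
  P_R12 = (4.09 - 0)²/68000 = 0.000246 W
P_total = P_R1 + P_R2 + P_R3 + P_R4 + P_R5 + P_R6 + P_R7 + P_R8 + P_R9 + P_R10 + P_R11 + P_R12 = 25.16 W

Final answer: 25.16 W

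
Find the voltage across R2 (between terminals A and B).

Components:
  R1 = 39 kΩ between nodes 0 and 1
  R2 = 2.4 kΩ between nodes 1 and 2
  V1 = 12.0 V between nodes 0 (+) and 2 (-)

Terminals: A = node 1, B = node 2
R1 and R2 are in series across V1 (node 0 → node 1 → node 2), and the output A–B is taken across R2, so this is a voltage divider.
Series current: I = V1/(R1 + R2) = 12/(39000 + 2400) = 12/41400 = 0.0002899 A
V_R2 = I × R2 = V1 × R2/(R1 + R2) = 12 × 2400/41400 = 0.6957 V

Final answer: 0.6957 V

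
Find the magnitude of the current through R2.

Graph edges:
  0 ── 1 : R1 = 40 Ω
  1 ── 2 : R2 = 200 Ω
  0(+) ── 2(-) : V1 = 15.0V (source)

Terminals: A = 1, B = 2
Nodal analysis, taking node 2 as the 0 V reference.
Source V1 fixes V_0 = 15 V.
KCL at each unknown node (sum of currents leaving = 0; resistances in Ω):
  Node 1: (V_1 - 15)/40 + (V_1 - 0)/200 = 0
Collecting terms: 0.03 × V_1 = 0.375  =>  V_1 = 12.5 V
I_R2 = (V_1 - V_2)/R2 = (12.5 - 0)/200 = 0.0625 A
|I_R2| = 0.0625 A

Final answer: |I_R2| = 0.0625 A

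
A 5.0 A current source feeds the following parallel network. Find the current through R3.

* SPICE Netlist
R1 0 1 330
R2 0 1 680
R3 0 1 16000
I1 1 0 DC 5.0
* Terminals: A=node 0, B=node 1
All resistors sit directly between nodes 0 and 1, so they are in parallel and share one voltage V; the full source current 5 A splits among them.
1/R_par = 1/330 + 1/680 + 1/16000 = 0.004563 S  =>  R_par = 219.1 Ω
V = I × R_par = 5 × 219.1 = 1096 V
I_R3 = V/R3 = 1096/16000 = 0.06848 A

Final answer: 0.06848 A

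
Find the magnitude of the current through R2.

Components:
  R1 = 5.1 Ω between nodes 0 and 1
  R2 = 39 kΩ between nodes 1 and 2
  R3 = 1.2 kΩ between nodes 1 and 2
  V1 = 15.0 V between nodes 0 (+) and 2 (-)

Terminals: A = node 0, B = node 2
Nodal analysis, taking node 2 as the 0 V reference.
Source V1 fixes V_0 = 15 V.
KCL at each unknown node (sum of currents leaving = 0; resistances in Ω):
  Node 1: (V_1 - 15)/5.1 + (V_1 - 0)/39000 + (V_1 - 0)/1200 = 0
Collecting terms: 0.1969 × V_1 = 2.941  =>  V_1 = 14.93 V
I_R2 = (V_1 - V_2)/R2 = (14.93 - 0)/39000 = 0.0003829 A
|I_R2| = 0.0003829 A

Final answer: |I_R2| = 0.0003829 A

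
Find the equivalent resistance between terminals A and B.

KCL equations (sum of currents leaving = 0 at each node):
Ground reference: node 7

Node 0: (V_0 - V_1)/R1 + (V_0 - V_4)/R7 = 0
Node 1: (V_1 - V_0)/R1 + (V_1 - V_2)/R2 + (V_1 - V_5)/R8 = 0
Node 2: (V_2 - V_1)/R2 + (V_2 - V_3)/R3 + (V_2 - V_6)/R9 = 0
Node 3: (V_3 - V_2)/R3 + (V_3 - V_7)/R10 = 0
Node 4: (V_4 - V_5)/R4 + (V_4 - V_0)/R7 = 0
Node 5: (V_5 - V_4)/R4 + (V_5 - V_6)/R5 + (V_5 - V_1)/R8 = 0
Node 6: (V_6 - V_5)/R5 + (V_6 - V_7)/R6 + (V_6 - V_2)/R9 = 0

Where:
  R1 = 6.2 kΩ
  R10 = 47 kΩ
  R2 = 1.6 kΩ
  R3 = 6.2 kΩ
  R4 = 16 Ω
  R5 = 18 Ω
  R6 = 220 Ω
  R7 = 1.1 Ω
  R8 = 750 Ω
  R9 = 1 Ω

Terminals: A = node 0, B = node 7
The network is not a plain series/parallel combination. Inject a 1 A test current into terminal A (node 0) and return it from terminal B (node 7); then R_eq = V_A / (1 A).
Nodal analysis, taking node 7 as the 0 V reference.
Current source I_test pushes 1 A into node 0 and draws it out of node 7.
KCL at each unknown node (sum of currents leaving = 0; resistances in Ω):
  Node 0: (V_0 - V_1)/6200 + (V_0 - V_4)/1.1 - 1 = 0
  Node 1: (V_1 - V_0)/6200 + (V_1 - V_2)/1600 + (V_1 - V_5)/750 = 0
  Node 2: (V_2 - V_1)/1600 + (V_2 - V_3)/6200 + (V_2 - V_6)/1 = 0
  Node 3: (V_3 - V_2)/6200 + (V_3 - 0)/47000 = 0
  Node 4: (V_4 - V_0)/1.1 + (V_4 - V_5)/16 = 0
  Node 5: (V_5 - V_1)/750 + (V_5 - V_4)/16 + (V_5 - V_6)/18 = 0
  Node 6: (V_6 - V_2)/1 + (V_6 - V_5)/18 + (V_6 - 0)/220 = 0
Collecting terms (coefficients in siemens):
  0.9093·V_0 - 0.0001613·V_1 - 0.9091·V_4 = 1
  0.00212·V_1 - 0.0001613·V_0 - 0.000625·V_2 - 0.001333·V_5 = 0
  1.001·V_2 - 0.000625·V_1 - 0.0001613·V_3 - 1·V_6 = 0
  0.0001826·V_3 - 0.0001613·V_2 = 0
  0.9716·V_4 - 0.9091·V_0 - 0.0625·V_5 = 0
  0.1194·V_5 - 0.001333·V_1 - 0.0625·V_4 - 0.05556·V_6 = 0
  1.06·V_6 - 1·V_2 - 0.05556·V_5 = 0
Solving these 7 simultaneous equations (Gaussian elimination) gives:
  V_0 = 254 V, V_1 = 233 V, V_2 = 219.1 V, V_3 = 193.6 V
  V_4 = 252.9 V, V_5 = 236.9 V, V_6 = 219.1 V
R_eq = V_0 / 1 A = 254 Ω

Final answer: 254 Ω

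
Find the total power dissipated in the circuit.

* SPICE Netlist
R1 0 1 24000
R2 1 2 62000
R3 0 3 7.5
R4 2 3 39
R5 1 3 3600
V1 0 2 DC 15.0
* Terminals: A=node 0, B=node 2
Nodal analysis, taking node 2 as the 0 V reference.
Source V1 fixes V_0 = 15 V.
KCL at each unknown node (sum of currents leaving = 0; resistances in Ω):
  Node 1: (V_1 - 15)/24000 + (V_1 - 0)/62000 + (V_1 - V_3)/3600 = 0
  Node 3: (V_3 - 15)/7.5 + (V_3 - 0)/39 + (V_3 - V_1)/3600 = 0
Collecting terms (coefficients in siemens):
  0.0003356·V_1 - 0.0002778·V_3 = 0.000625
  0.1593·V_3 - 0.0002778·V_1 = 2
Determinant D = (0.0003356)(0.1593) - (-0.0002778)(-0.0002778) = 0.00005336
V_1 = [(0.000625)(0.1593) - (-0.0002778)(2)]/D = 12.28 V
V_3 = [(0.0003356)(2) - (0.000625)(-0.0002778)]/D = 12.58 V
Power in each resistor, P = (ΔV)²/R:
  P_R1 = (15 - 12.28)²/24000 = 0.0003092 W
  P_R2 = (12.28 - 0)²/62000 = 0.002431 W
  P_R3 = (15 - 12.58)²/7.5 = 0.7808 W
  P_R4 = (0 - 12.58)²/39 = 4.058 W
  P_R5 = (12.28 - 12.58)²/3600 = 0.0000257 W
P_total = P_R1 + P_R2 + P_R3 + P_R4 + P_R5 = 4.841 W

Final answer: 4.841 W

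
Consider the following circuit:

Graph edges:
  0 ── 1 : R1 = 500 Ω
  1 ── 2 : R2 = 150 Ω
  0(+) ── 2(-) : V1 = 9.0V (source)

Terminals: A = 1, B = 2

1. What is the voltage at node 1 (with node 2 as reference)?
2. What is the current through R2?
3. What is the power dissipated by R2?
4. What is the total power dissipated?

Nodal analysis, taking node 2 as the 0 V reference.
Source V1 fixes V_0 = 9 V.
KCL at each unknown node (sum of currents leaving = 0; resistances in Ω):
  Node 1: (V_1 - 9)/500 + (V_1 - 0)/150 = 0
Collecting terms: 0.008667 × V_1 = 0.018  =>  V_1 = 2.077 V
Part 1:
  Read off the nodal solution: V_1 = 2.077 V
Part 2:
  I_R2 = (V_1 - V_2)/R2 = (2.077 - 0)/150 = 0.01385 A
  Magnitude: I_R2 = 0.01385 A
Part 3:
  I_R2 = (V_1 - V_2)/R2 = (2.077 - 0)/150 = 0.01385 A
  P_R2 = I_R2² × R2 = (0.01385)² × 150 = 0.02876 W
Part 4:
  Power in each resistor, P = (ΔV)²/R:
    P_R1 = (9 - 2.077)²/500 = 0.09586 W
    P_R2 = (2.077 - 0)²/150 = 0.02876 W
  P_total = P_R1 + P_R2 = 0.1246 W

Final answers:
1. V_1 = 2.077 V
2. I_R2 = 0.01385 A
3. P_R2 = 0.02876 W
4. P_total = 0.1246 W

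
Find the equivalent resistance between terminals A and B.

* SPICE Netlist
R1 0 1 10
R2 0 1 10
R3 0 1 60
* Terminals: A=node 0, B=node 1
Reduce the network between node 0 (A) and node 1 (B) by series/parallel combination:
  Rp1 = R1 ‖ R2 ‖ R3 (parallel, all between nodes 0 and 1) = 1/(1/10 + 1/10 + 1/60) = 4.615 Ω
R_eq = 4.615 Ω

Final answer: 4.615 Ω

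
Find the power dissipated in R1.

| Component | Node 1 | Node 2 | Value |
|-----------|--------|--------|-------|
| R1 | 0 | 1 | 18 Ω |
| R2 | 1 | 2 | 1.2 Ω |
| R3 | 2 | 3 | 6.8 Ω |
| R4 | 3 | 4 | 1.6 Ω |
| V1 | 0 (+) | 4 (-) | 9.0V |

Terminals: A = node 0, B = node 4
Nodal analysis, taking node 4 as the 0 V reference.
Source V1 fixes V_0 = 9 V.
KCL at each unknown node (sum of currents leaving = 0; resistances in Ω):
  Node 1: (V_1 - 9)/18 + (V_1 - V_2)/1.2 = 0
  Node 2: (V_2 - V_1)/1.2 + (V_2 - V_3)/6.8 = 0
  Node 3: (V_3 - V_2)/6.8 + (V_3 - 0)/1.6 = 0
Collecting terms (coefficients in siemens):
  0.8889·V_1 - 0.8333·V_2 = 0.5
  0.9804·V_2 - 0.8333·V_1 - 0.1471·V_3 = 0
  0.7721·V_3 - 0.1471·V_2 = 0
Solving these 3 simultaneous equations (Gaussian elimination) gives:
  V_1 = 3.13 V, V_2 = 2.739 V, V_3 = 0.5217 V
I_R1 = (V_0 - V_1)/R1 = (9 - 3.13)/18 = 0.3261 A
P_R1 = I_R1² × R1 = (0.3261)² × 18 = 1.914 W

Final answer: 1.914 W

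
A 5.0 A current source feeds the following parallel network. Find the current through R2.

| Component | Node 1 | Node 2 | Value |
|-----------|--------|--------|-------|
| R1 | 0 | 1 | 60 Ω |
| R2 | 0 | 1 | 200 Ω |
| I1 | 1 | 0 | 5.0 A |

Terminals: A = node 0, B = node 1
All resistors sit directly between nodes 0 and 1, so they are in parallel and share one voltage V; the full source current 5 A splits among them.
1/R_par = 1/60 + 1/200 = 0.02167 S  =>  R_par = 46.15 Ω
V = I × R_par = 5 × 46.15 = 230.8 V
I_R2 = V/R2 = 230.8/200 = 1.154 A

Final answer: 1.154 A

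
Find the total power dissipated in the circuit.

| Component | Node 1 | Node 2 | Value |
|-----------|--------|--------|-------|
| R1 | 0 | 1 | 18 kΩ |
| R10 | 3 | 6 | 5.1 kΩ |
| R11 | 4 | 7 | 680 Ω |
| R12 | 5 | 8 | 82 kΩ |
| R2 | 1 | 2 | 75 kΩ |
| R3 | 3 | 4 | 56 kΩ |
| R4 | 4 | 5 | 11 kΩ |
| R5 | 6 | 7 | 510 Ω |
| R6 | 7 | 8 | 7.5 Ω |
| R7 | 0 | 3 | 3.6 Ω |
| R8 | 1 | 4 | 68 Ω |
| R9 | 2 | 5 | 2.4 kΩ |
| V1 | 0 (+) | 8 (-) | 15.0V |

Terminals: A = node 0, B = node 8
Nodal analysis, taking node 8 as the 0 V reference.
Source V1 fixes V_0 = 15 V.
KCL at each unknown node (sum of currents leaving = 0; resistances in Ω):
  Node 1: (V_1 - 15)/18000 + (V_1 - V_2)/75000 + (V_1 - V_4)/68 = 0
  Node 2: (V_2 - V_1)/75000 + (V_2 - V_5)/2400 = 0
  Node 3: (V_3 - V_4)/56000 + (V_3 - 15)/3.6 + (V_3 - V_6)/5100 = 0
  Node 4: (V_4 - V_3)/56000 + (V_4 - V_5)/11000 + (V_4 - V_1)/68 + (V_4 - V_7)/680 = 0
  Node 5: (V_5 - V_4)/11000 + (V_5 - V_2)/2400 + (V_5 - 0)/82000 = 0
  Node 6: (V_6 - V_7)/510 + (V_6 - V_3)/5100 = 0
  Node 7: (V_7 - V_6)/510 + (V_7 - 0)/7.5 + (V_7 - V_4)/680 = 0
Collecting terms (coefficients in siemens):
  0.01477·V_1 - 0.00001333·V_2 - 0.01471·V_4 = 0.0008333
  0.00043·V_2 - 0.00001333·V_1 - 0.0004167·V_5 = 0
  0.278·V_3 - 0.00001786·V_4 - 0.0001961·V_6 = 4.167
  0.01629·V_4 - 0.01471·V_1 - 0.00001786·V_3 - 0.00009091·V_5 - 0.001471·V_7 = 0
  0.0005198·V_5 - 0.0004167·V_2 - 0.00009091·V_4 = 0
  0.002157·V_6 - 0.0001961·V_3 - 0.001961·V_7 = 0
  0.1368·V_7 - 0.001471·V_4 - 0.001961·V_6 = 0
Solving these 7 simultaneous equations (Gaussian elimination) gives:
  V_1 = 0.786 V, V_2 = 0.6652 V, V_3 = 14.99 V, V_4 = 0.7324 V
  V_5 = 0.6614 V, V_6 = 1.388 V, V_7 = 0.02777 V
Power in each resistor, P = (ΔV)²/R:
  P_R1 = (15 - 0.786)²/18000 = 0.01122 W
  P_R2 = (0.786 - 0.6652)²/75000 = 0.0000001944 W
  P_R3 = (14.99 - 0.7324)²/56000 = 0.00363 W
  P_R4 = (0.7324 - 0.6614)²/11000 = 0.0000004584 W
  P_R5 = (1.388 - 0.02777)²/510 = 0.003627 W
  P_R6 = (0.02777 - 0)²/7.5 = 0.0001029 W
  P_R7 = (15 - 14.99)²/3.6 = 0.00003073 W
  P_R8 = (0.786 - 0.7324)²/68 = 0.00004223 W
  P_R9 = (0.6652 - 0.6614)²/2400 = 0.00000000622 W
  P_R10 = (14.99 - 1.388)²/5100 = 0.03627 W
  P_R11 = (0.7324 - 0.02777)²/680 = 0.0007301 W
  P_R12 = (0.6614 - 0)²/82000 = 0.000005334 W
P_total = P_R1 + P_R2 + P_R3 + P_R4 + P_R5 + P_R6 + P_R7 + P_R8 + P_R9 + P_R10 + P_R11 + P_R12 = 0.05567 W

Final answer: 0.05567 W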